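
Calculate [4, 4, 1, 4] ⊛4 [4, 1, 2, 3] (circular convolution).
Use y[k] = Σ_j a[j]·b[(k-j) mod 4]. y[0] = 4×4 + 4×3 + 1×2 + 4×1 = 34; y[1] = 4×1 + 4×4 + 1×3 + 4×2 = 31; y[2] = 4×2 + 4×1 + 1×4 + 4×3 = 28; y[3] = 4×3 + 4×2 + 1×1 + 4×4 = 37. Result: [34, 31, 28, 37]

[34, 31, 28, 37]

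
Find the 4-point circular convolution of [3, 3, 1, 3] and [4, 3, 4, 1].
Use y[k] = Σ_j f[j]·g[(k-j) mod 4]. y[0] = 3×4 + 3×1 + 1×4 + 3×3 = 28; y[1] = 3×3 + 3×4 + 1×1 + 3×4 = 34; y[2] = 3×4 + 3×3 + 1×4 + 3×1 = 28; y[3] = 3×1 + 3×4 + 1×3 + 3×4 = 30. Result: [28, 34, 28, 30]

[28, 34, 28, 30]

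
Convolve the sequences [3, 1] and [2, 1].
y[0] = 3×2 = 6; y[1] = 3×1 + 1×2 = 5; y[2] = 1×1 = 1

[6, 5, 1]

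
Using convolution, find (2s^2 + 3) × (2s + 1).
Ascending coefficients: a = [3, 0, 2], b = [1, 2]. c[0] = 3×1 = 3; c[1] = 3×2 + 0×1 = 6; c[2] = 0×2 + 2×1 = 2; c[3] = 2×2 = 4. Result coefficients: [3, 6, 2, 4] → 4s^3 + 2s^2 + 6s + 3

4s^3 + 2s^2 + 6s + 3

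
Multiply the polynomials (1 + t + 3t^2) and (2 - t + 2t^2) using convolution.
Ascending coefficients: a = [1, 1, 3], b = [2, -1, 2]. c[0] = 1×2 = 2; c[1] = 1×-1 + 1×2 = 1; c[2] = 1×2 + 1×-1 + 3×2 = 7; c[3] = 1×2 + 3×-1 = -1; c[4] = 3×2 = 6. Result coefficients: [2, 1, 7, -1, 6] → 2 + t + 7t^2 - t^3 + 6t^4

2 + t + 7t^2 - t^3 + 6t^4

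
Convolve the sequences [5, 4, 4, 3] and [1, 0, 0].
y[0] = 5×1 = 5; y[1] = 5×0 + 4×1 = 4; y[2] = 5×0 + 4×0 + 4×1 = 4; y[3] = 4×0 + 4×0 + 3×1 = 3; y[4] = 4×0 + 3×0 = 0; y[5] = 3×0 = 0

[5, 4, 4, 3, 0, 0]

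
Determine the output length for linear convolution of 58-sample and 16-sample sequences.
Linear/full convolution length: m + n - 1 = 58 + 16 - 1 = 73

73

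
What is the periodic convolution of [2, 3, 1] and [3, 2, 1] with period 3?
Use y[k] = Σ_j f[j]·g[(k-j) mod 3]. y[0] = 2×3 + 3×1 + 1×2 = 11; y[1] = 2×2 + 3×3 + 1×1 = 14; y[2] = 2×1 + 3×2 + 1×3 = 11. Result: [11, 14, 11]

[11, 14, 11]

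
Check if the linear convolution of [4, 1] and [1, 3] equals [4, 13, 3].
Recompute linear convolution of [4, 1] and [1, 3]: y[0] = 4×1 = 4; y[1] = 4×3 + 1×1 = 13; y[2] = 1×3 = 3 → [4, 13, 3]. Given [4, 13, 3] matches, so answer: Yes

Yes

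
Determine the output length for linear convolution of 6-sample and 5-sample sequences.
Linear/full convolution length: m + n - 1 = 6 + 5 - 1 = 10

10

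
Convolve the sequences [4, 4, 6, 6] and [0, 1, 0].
y[0] = 4×0 = 0; y[1] = 4×1 + 4×0 = 4; y[2] = 4×0 + 4×1 + 6×0 = 4; y[3] = 4×0 + 6×1 + 6×0 = 6; y[4] = 6×0 + 6×1 = 6; y[5] = 6×0 = 0

[0, 4, 4, 6, 6, 0]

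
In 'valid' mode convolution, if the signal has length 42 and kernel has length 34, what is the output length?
'Valid' mode counts only positions where the kernel fully overlaps the signal: m - n + 1 = 42 - 34 + 1 = 9

9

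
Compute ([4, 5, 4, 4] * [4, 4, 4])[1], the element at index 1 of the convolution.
Use y[k] = Σ_i a[i]·b[k-i] at k=1. y[1] = 4×4 + 5×4 = 36

36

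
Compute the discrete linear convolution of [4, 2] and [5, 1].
y[0] = 4×5 = 20; y[1] = 4×1 + 2×5 = 14; y[2] = 2×1 = 2

[20, 14, 2]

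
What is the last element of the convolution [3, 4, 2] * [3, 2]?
Use y[k] = Σ_i a[i]·b[k-i] at k=3. y[3] = 2×2 = 4

4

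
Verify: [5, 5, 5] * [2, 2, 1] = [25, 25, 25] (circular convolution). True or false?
Recompute circular convolution of [5, 5, 5] and [2, 2, 1]: y[0] = 5×2 + 5×1 + 5×2 = 25; y[1] = 5×2 + 5×2 + 5×1 = 25; y[2] = 5×1 + 5×2 + 5×2 = 25 → [25, 25, 25]. Given [25, 25, 25] matches, so answer: Yes

Yes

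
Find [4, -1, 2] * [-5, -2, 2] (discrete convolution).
y[0] = 4×-5 = -20; y[1] = 4×-2 + -1×-5 = -3; y[2] = 4×2 + -1×-2 + 2×-5 = 0; y[3] = -1×2 + 2×-2 = -6; y[4] = 2×2 = 4

[-20, -3, 0, -6, 4]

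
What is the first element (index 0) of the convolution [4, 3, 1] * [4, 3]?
Use y[k] = Σ_i a[i]·b[k-i] at k=0. y[0] = 4×4 = 16

16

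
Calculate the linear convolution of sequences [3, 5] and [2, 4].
y[0] = 3×2 = 6; y[1] = 3×4 + 5×2 = 22; y[2] = 5×4 = 20

[6, 22, 20]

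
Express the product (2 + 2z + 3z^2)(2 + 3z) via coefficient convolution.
Ascending coefficients: a = [2, 2, 3], b = [2, 3]. c[0] = 2×2 = 4; c[1] = 2×3 + 2×2 = 10; c[2] = 2×3 + 3×2 = 12; c[3] = 3×3 = 9. Result coefficients: [4, 10, 12, 9] → 4 + 10z + 12z^2 + 9z^3

4 + 10z + 12z^2 + 9z^3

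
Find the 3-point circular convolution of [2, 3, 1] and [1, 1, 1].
Use y[k] = Σ_j a[j]·b[(k-j) mod 3]. y[0] = 2×1 + 3×1 + 1×1 = 6; y[1] = 2×1 + 3×1 + 1×1 = 6; y[2] = 2×1 + 3×1 + 1×1 = 6. Result: [6, 6, 6]

[6, 6, 6]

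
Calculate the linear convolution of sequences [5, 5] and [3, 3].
y[0] = 5×3 = 15; y[1] = 5×3 + 5×3 = 30; y[2] = 5×3 = 15

[15, 30, 15]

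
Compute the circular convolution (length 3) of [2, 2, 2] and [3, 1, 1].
Use y[k] = Σ_j f[j]·g[(k-j) mod 3]. y[0] = 2×3 + 2×1 + 2×1 = 10; y[1] = 2×1 + 2×3 + 2×1 = 10; y[2] = 2×1 + 2×1 + 2×3 = 10. Result: [10, 10, 10]

[10, 10, 10]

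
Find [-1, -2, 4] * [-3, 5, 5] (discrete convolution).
y[0] = -1×-3 = 3; y[1] = -1×5 + -2×-3 = 1; y[2] = -1×5 + -2×5 + 4×-3 = -27; y[3] = -2×5 + 4×5 = 10; y[4] = 4×5 = 20

[3, 1, -27, 10, 20]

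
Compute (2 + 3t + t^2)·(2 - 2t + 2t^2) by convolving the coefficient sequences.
Ascending coefficients: a = [2, 3, 1], b = [2, -2, 2]. c[0] = 2×2 = 4; c[1] = 2×-2 + 3×2 = 2; c[2] = 2×2 + 3×-2 + 1×2 = 0; c[3] = 3×2 + 1×-2 = 4; c[4] = 1×2 = 2. Result coefficients: [4, 2, 0, 4, 2] → 4 + 2t + 4t^3 + 2t^4

4 + 2t + 4t^3 + 2t^4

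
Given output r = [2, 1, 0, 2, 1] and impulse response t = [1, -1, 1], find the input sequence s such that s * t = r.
Deconvolve r=[2, 1, 0, 2, 1] by t=[1, -1, 1]. Since t[0]=1, solve forward: s[0] = r[0] / 1 = 2; s[1] = (r[1] - 2×-1) / 1 = 3; s[2] = (r[2] - 3×-1 - 2×1) / 1 = 1. So s = [2, 3, 1]. Check by forward convolution: r[0] = 2×1 = 2; r[1] = 2×-1 + 3×1 = 1; r[2] = 2×1 + 3×-1 + 1×1 = 0; r[3] = 3×1 + 1×-1 = 2; r[4] = 1×1 = 1

[2, 3, 1]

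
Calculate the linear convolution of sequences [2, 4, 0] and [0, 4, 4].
y[0] = 2×0 = 0; y[1] = 2×4 + 4×0 = 8; y[2] = 2×4 + 4×4 + 0×0 = 24; y[3] = 4×4 + 0×4 = 16; y[4] = 0×4 = 0

[0, 8, 24, 16, 0]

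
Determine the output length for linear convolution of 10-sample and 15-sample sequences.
Linear/full convolution length: m + n - 1 = 10 + 15 - 1 = 24

24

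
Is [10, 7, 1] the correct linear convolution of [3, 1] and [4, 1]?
Recompute linear convolution of [3, 1] and [4, 1]: y[0] = 3×4 = 12; y[1] = 3×1 + 1×4 = 7; y[2] = 1×1 = 1 → [12, 7, 1]. Compare to given [10, 7, 1]: they differ at index 0: given 10, correct 12, so answer: No

No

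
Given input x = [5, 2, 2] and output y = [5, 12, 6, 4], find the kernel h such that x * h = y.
Output length 4 = len(x) + len(h) - 1 ⇒ len(h) = 2. Solve h forward using h[k] = (y[k] - Σ_{i≥1} x[i]·h[k-i]) / x[0]: h[0] = y[0] / x[0] = 5 / 5 = 1; h[1] = (y[1] - 2×1) / x[0] = (12 - 2×1) / 5 = 2. So h = [1, 2]. Forward-check [5, 2, 2] * [1, 2]: y[0] = 5×1 = 5; y[1] = 5×2 + 2×1 = 12; y[2] = 2×2 + 2×1 = 6; y[3] = 2×2 = 4 → [5, 12, 6, 4] ✓

[1, 2]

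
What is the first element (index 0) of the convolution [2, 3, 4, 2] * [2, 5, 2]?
Use y[k] = Σ_i a[i]·b[k-i] at k=0. y[0] = 2×2 = 4

4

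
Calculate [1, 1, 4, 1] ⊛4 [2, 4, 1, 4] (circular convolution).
Use y[k] = Σ_j s[j]·t[(k-j) mod 4]. y[0] = 1×2 + 1×4 + 4×1 + 1×4 = 14; y[1] = 1×4 + 1×2 + 4×4 + 1×1 = 23; y[2] = 1×1 + 1×4 + 4×2 + 1×4 = 17; y[3] = 1×4 + 1×1 + 4×4 + 1×2 = 23. Result: [14, 23, 17, 23]

[14, 23, 17, 23]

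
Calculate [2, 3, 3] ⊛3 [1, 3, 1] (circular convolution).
Use y[k] = Σ_j a[j]·b[(k-j) mod 3]. y[0] = 2×1 + 3×1 + 3×3 = 14; y[1] = 2×3 + 3×1 + 3×1 = 12; y[2] = 2×1 + 3×3 + 3×1 = 14. Result: [14, 12, 14]

[14, 12, 14]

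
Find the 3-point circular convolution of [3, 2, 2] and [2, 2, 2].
Use y[k] = Σ_j a[j]·b[(k-j) mod 3]. y[0] = 3×2 + 2×2 + 2×2 = 14; y[1] = 3×2 + 2×2 + 2×2 = 14; y[2] = 3×2 + 2×2 + 2×2 = 14. Result: [14, 14, 14]

[14, 14, 14]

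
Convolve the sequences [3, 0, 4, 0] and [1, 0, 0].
y[0] = 3×1 = 3; y[1] = 3×0 + 0×1 = 0; y[2] = 3×0 + 0×0 + 4×1 = 4; y[3] = 0×0 + 4×0 + 0×1 = 0; y[4] = 4×0 + 0×0 = 0; y[5] = 0×0 = 0

[3, 0, 4, 0, 0, 0]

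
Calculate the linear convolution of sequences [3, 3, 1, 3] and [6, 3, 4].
y[0] = 3×6 = 18; y[1] = 3×3 + 3×6 = 27; y[2] = 3×4 + 3×3 + 1×6 = 27; y[3] = 3×4 + 1×3 + 3×6 = 33; y[4] = 1×4 + 3×3 = 13; y[5] = 3×4 = 12

[18, 27, 27, 33, 13, 12]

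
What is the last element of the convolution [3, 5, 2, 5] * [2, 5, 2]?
Use y[k] = Σ_i a[i]·b[k-i] at k=5. y[5] = 5×2 = 10

10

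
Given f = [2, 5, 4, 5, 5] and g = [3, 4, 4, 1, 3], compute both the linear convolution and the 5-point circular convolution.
Linear: y_lin[0] = 2×3 = 6; y_lin[1] = 2×4 + 5×3 = 23; y_lin[2] = 2×4 + 5×4 + 4×3 = 40; y_lin[3] = 2×1 + 5×4 + 4×4 + 5×3 = 53; y_lin[4] = 2×3 + 5×1 + 4×4 + 5×4 + 5×3 = 62; y_lin[5] = 5×3 + 4×1 + 5×4 + 5×4 = 59; y_lin[6] = 4×3 + 5×1 + 5×4 = 37; y_lin[7] = 5×3 + 5×1 = 20; y_lin[8] = 5×3 = 15 → [6, 23, 40, 53, 62, 59, 37, 20, 15]. Circular (length 5): y[0] = 2×3 + 5×3 + 4×1 + 5×4 + 5×4 = 65; y[1] = 2×4 + 5×3 + 4×3 + 5×1 + 5×4 = 60; y[2] = 2×4 + 5×4 + 4×3 + 5×3 + 5×1 = 60; y[3] = 2×1 + 5×4 + 4×4 + 5×3 + 5×3 = 68; y[4] = 2×3 + 5×1 + 4×4 + 5×4 + 5×3 = 62 → [65, 60, 60, 68, 62]

Linear: [6, 23, 40, 53, 62, 59, 37, 20, 15], Circular: [65, 60, 60, 68, 62]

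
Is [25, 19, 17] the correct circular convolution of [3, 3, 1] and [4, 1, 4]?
Recompute circular convolution of [3, 3, 1] and [4, 1, 4]: y[0] = 3×4 + 3×4 + 1×1 = 25; y[1] = 3×1 + 3×4 + 1×4 = 19; y[2] = 3×4 + 3×1 + 1×4 = 19 → [25, 19, 19]. Compare to given [25, 19, 17]: they differ at index 2: given 17, correct 19, so answer: No

No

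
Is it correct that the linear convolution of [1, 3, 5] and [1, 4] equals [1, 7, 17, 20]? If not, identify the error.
Recompute linear convolution of [1, 3, 5] and [1, 4]: y[0] = 1×1 = 1; y[1] = 1×4 + 3×1 = 7; y[2] = 3×4 + 5×1 = 17; y[3] = 5×4 = 20 → [1, 7, 17, 20]. Given [1, 7, 17, 20] matches, so answer: Yes

Yes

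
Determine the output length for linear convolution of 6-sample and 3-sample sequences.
Linear/full convolution length: m + n - 1 = 6 + 3 - 1 = 8

8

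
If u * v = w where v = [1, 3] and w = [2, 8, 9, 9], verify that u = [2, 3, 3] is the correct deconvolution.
Forward-compute [2, 3, 3] * [1, 3]: w[0] = 2×1 = 2; w[1] = 2×3 + 3×1 = 9; w[2] = 3×3 + 3×1 = 12; w[3] = 3×3 = 9 → [2, 9, 12, 9]. Does not match given w = [2, 8, 9, 9].

Not verified. [2, 3, 3] * [1, 3] = [2, 9, 12, 9], which differs from [2, 8, 9, 9] at index 1.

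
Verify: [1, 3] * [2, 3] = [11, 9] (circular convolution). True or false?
Recompute circular convolution of [1, 3] and [2, 3]: y[0] = 1×2 + 3×3 = 11; y[1] = 1×3 + 3×2 = 9 → [11, 9]. Given [11, 9] matches, so answer: Yes

Yes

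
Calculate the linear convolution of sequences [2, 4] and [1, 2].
y[0] = 2×1 = 2; y[1] = 2×2 + 4×1 = 8; y[2] = 4×2 = 8

[2, 8, 8]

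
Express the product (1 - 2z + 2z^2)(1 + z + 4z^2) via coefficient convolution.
Ascending coefficients: a = [1, -2, 2], b = [1, 1, 4]. c[0] = 1×1 = 1; c[1] = 1×1 + -2×1 = -1; c[2] = 1×4 + -2×1 + 2×1 = 4; c[3] = -2×4 + 2×1 = -6; c[4] = 2×4 = 8. Result coefficients: [1, -1, 4, -6, 8] → 1 - z + 4z^2 - 6z^3 + 8z^4

1 - z + 4z^2 - 6z^3 + 8z^4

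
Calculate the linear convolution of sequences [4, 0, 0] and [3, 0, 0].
y[0] = 4×3 = 12; y[1] = 4×0 + 0×3 = 0; y[2] = 4×0 + 0×0 + 0×3 = 0; y[3] = 0×0 + 0×0 = 0; y[4] = 0×0 = 0

[12, 0, 0, 0, 0]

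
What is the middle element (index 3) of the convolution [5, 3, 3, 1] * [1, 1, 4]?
Use y[k] = Σ_i a[i]·b[k-i] at k=3. y[3] = 3×4 + 3×1 + 1×1 = 16

16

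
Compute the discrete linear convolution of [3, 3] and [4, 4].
y[0] = 3×4 = 12; y[1] = 3×4 + 3×4 = 24; y[2] = 3×4 = 12

[12, 24, 12]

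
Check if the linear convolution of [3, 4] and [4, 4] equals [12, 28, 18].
Recompute linear convolution of [3, 4] and [4, 4]: y[0] = 3×4 = 12; y[1] = 3×4 + 4×4 = 28; y[2] = 4×4 = 16 → [12, 28, 16]. Compare to given [12, 28, 18]: they differ at index 2: given 18, correct 16, so answer: No

No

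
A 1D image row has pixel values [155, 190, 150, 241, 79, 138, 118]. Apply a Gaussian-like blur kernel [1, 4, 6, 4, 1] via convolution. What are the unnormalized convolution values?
Convolve image row [155, 190, 150, 241, 79, 138, 118] with kernel [1, 4, 6, 4, 1]: y[0] = 155×1 = 155; y[1] = 155×4 + 190×1 = 810; y[2] = 155×6 + 190×4 + 150×1 = 1840; y[3] = 155×4 + 190×6 + 150×4 + 241×1 = 2601; y[4] = 155×1 + 190×4 + 150×6 + 241×4 + 79×1 = 2858; y[5] = 190×1 + 150×4 + 241×6 + 79×4 + 138×1 = 2690; y[6] = 150×1 + 241×4 + 79×6 + 138×4 + 118×1 = 2258; y[7] = 241×1 + 79×4 + 138×6 + 118×4 = 1857; y[8] = 79×1 + 138×4 + 118×6 = 1339; y[9] = 138×1 + 118×4 = 610; y[10] = 118×1 = 118 → [155, 810, 1840, 2601, 2858, 2690, 2258, 1857, 1339, 610, 118]. Normalization factor = sum(kernel) = 16.

[155, 810, 1840, 2601, 2858, 2690, 2258, 1857, 1339, 610, 118]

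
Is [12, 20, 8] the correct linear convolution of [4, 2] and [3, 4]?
Recompute linear convolution of [4, 2] and [3, 4]: y[0] = 4×3 = 12; y[1] = 4×4 + 2×3 = 22; y[2] = 2×4 = 8 → [12, 22, 8]. Compare to given [12, 20, 8]: they differ at index 1: given 20, correct 22, so answer: No

No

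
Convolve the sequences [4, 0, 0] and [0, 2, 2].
y[0] = 4×0 = 0; y[1] = 4×2 + 0×0 = 8; y[2] = 4×2 + 0×2 + 0×0 = 8; y[3] = 0×2 + 0×2 = 0; y[4] = 0×2 = 0

[0, 8, 8, 0, 0]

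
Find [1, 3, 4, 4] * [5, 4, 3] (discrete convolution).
y[0] = 1×5 = 5; y[1] = 1×4 + 3×5 = 19; y[2] = 1×3 + 3×4 + 4×5 = 35; y[3] = 3×3 + 4×4 + 4×5 = 45; y[4] = 4×3 + 4×4 = 28; y[5] = 4×3 = 12

[5, 19, 35, 45, 28, 12]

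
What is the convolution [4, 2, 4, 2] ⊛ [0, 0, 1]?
y[0] = 4×0 = 0; y[1] = 4×0 + 2×0 = 0; y[2] = 4×1 + 2×0 + 4×0 = 4; y[3] = 2×1 + 4×0 + 2×0 = 2; y[4] = 4×1 + 2×0 = 4; y[5] = 2×1 = 2

[0, 0, 4, 2, 4, 2]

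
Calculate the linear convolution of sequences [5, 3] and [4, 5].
y[0] = 5×4 = 20; y[1] = 5×5 + 3×4 = 37; y[2] = 3×5 = 15

[20, 37, 15]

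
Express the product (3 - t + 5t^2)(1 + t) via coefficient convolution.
Ascending coefficients: a = [3, -1, 5], b = [1, 1]. c[0] = 3×1 = 3; c[1] = 3×1 + -1×1 = 2; c[2] = -1×1 + 5×1 = 4; c[3] = 5×1 = 5. Result coefficients: [3, 2, 4, 5] → 3 + 2t + 4t^2 + 5t^3

3 + 2t + 4t^2 + 5t^3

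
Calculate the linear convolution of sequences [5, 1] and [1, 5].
y[0] = 5×1 = 5; y[1] = 5×5 + 1×1 = 26; y[2] = 1×5 = 5

[5, 26, 5]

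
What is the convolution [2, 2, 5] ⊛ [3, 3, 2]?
y[0] = 2×3 = 6; y[1] = 2×3 + 2×3 = 12; y[2] = 2×2 + 2×3 + 5×3 = 25; y[3] = 2×2 + 5×3 = 19; y[4] = 5×2 = 10

[6, 12, 25, 19, 10]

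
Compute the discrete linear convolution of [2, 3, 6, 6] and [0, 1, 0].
y[0] = 2×0 = 0; y[1] = 2×1 + 3×0 = 2; y[2] = 2×0 + 3×1 + 6×0 = 3; y[3] = 3×0 + 6×1 + 6×0 = 6; y[4] = 6×0 + 6×1 = 6; y[5] = 6×0 = 0

[0, 2, 3, 6, 6, 0]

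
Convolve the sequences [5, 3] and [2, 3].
y[0] = 5×2 = 10; y[1] = 5×3 + 3×2 = 21; y[2] = 3×3 = 9

[10, 21, 9]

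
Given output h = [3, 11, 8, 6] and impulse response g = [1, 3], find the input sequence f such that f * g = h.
Deconvolve h=[3, 11, 8, 6] by g=[1, 3]. Since g[0]=1, solve forward: f[0] = h[0] / 1 = 3; f[1] = (h[1] - 3×3) / 1 = 2; f[2] = (h[2] - 2×3) / 1 = 2. So f = [3, 2, 2]. Check by forward convolution: h[0] = 3×1 = 3; h[1] = 3×3 + 2×1 = 11; h[2] = 2×3 + 2×1 = 8; h[3] = 2×3 = 6

[3, 2, 2]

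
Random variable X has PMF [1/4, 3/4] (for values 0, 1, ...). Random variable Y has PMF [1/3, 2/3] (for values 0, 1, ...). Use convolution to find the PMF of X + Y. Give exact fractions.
P(X+Y=k) = Σ_i P(X=i)·P(Y=k-i) — a convolution of [1/4, 3/4] and [1/3, 2/3]. P(X+Y=0) = (1/4)×(1/3) = 1/12; P(X+Y=1) = (1/4)×(2/3) + (3/4)×(1/3) = 1/6 + 1/4 = 5/12; P(X+Y=2) = (3/4)×(2/3) = 1/2. PMF: [1/12, 5/12, 1/2] (sums to 1 ✓)

[1/12, 5/12, 1/2]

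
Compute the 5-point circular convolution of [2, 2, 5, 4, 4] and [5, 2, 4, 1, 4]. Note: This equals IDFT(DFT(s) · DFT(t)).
Either evaluate y[k] = Σ_j s[j]·t[(k-j) mod 5] directly, or use IDFT(DFT(s) · DFT(t)). y[0] = 2×5 + 2×4 + 5×1 + 4×4 + 4×2 = 47; y[1] = 2×2 + 2×5 + 5×4 + 4×1 + 4×4 = 54; y[2] = 2×4 + 2×2 + 5×5 + 4×4 + 4×1 = 57; y[3] = 2×1 + 2×4 + 5×2 + 4×5 + 4×4 = 56; y[4] = 2×4 + 2×1 + 5×4 + 4×2 + 4×5 = 58. Result: [47, 54, 57, 56, 58]

[47, 54, 57, 56, 58]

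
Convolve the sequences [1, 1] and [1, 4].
y[0] = 1×1 = 1; y[1] = 1×4 + 1×1 = 5; y[2] = 1×4 = 4

[1, 5, 4]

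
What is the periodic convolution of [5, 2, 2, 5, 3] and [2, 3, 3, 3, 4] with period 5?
Use y[k] = Σ_j u[j]·v[(k-j) mod 5]. y[0] = 5×2 + 2×4 + 2×3 + 5×3 + 3×3 = 48; y[1] = 5×3 + 2×2 + 2×4 + 5×3 + 3×3 = 51; y[2] = 5×3 + 2×3 + 2×2 + 5×4 + 3×3 = 54; y[3] = 5×3 + 2×3 + 2×3 + 5×2 + 3×4 = 49; y[4] = 5×4 + 2×3 + 2×3 + 5×3 + 3×2 = 53. Result: [48, 51, 54, 49, 53]

[48, 51, 54, 49, 53]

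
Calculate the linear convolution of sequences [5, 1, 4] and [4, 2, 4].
y[0] = 5×4 = 20; y[1] = 5×2 + 1×4 = 14; y[2] = 5×4 + 1×2 + 4×4 = 38; y[3] = 1×4 + 4×2 = 12; y[4] = 4×4 = 16

[20, 14, 38, 12, 16]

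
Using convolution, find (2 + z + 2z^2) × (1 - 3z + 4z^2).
Ascending coefficients: a = [2, 1, 2], b = [1, -3, 4]. c[0] = 2×1 = 2; c[1] = 2×-3 + 1×1 = -5; c[2] = 2×4 + 1×-3 + 2×1 = 7; c[3] = 1×4 + 2×-3 = -2; c[4] = 2×4 = 8. Result coefficients: [2, -5, 7, -2, 8] → 2 - 5z + 7z^2 - 2z^3 + 8z^4

2 - 5z + 7z^2 - 2z^3 + 8z^4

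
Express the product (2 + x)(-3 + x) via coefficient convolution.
Ascending coefficients: a = [2, 1], b = [-3, 1]. c[0] = 2×-3 = -6; c[1] = 2×1 + 1×-3 = -1; c[2] = 1×1 = 1. Result coefficients: [-6, -1, 1] → -6 - x + x^2

-6 - x + x^2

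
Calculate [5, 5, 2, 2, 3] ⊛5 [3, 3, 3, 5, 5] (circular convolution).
Use y[k] = Σ_j u[j]·v[(k-j) mod 5]. y[0] = 5×3 + 5×5 + 2×5 + 2×3 + 3×3 = 65; y[1] = 5×3 + 5×3 + 2×5 + 2×5 + 3×3 = 59; y[2] = 5×3 + 5×3 + 2×3 + 2×5 + 3×5 = 61; y[3] = 5×5 + 5×3 + 2×3 + 2×3 + 3×5 = 67; y[4] = 5×5 + 5×5 + 2×3 + 2×3 + 3×3 = 71. Result: [65, 59, 61, 67, 71]

[65, 59, 61, 67, 71]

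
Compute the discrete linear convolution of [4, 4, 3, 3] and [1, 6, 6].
y[0] = 4×1 = 4; y[1] = 4×6 + 4×1 = 28; y[2] = 4×6 + 4×6 + 3×1 = 51; y[3] = 4×6 + 3×6 + 3×1 = 45; y[4] = 3×6 + 3×6 = 36; y[5] = 3×6 = 18

[4, 28, 51, 45, 36, 18]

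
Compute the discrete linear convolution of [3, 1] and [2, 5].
y[0] = 3×2 = 6; y[1] = 3×5 + 1×2 = 17; y[2] = 1×5 = 5

[6, 17, 5]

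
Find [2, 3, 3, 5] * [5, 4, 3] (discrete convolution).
y[0] = 2×5 = 10; y[1] = 2×4 + 3×5 = 23; y[2] = 2×3 + 3×4 + 3×5 = 33; y[3] = 3×3 + 3×4 + 5×5 = 46; y[4] = 3×3 + 5×4 = 29; y[5] = 5×3 = 15

[10, 23, 33, 46, 29, 15]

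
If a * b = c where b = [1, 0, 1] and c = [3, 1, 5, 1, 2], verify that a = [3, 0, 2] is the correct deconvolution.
Forward-compute [3, 0, 2] * [1, 0, 1]: c[0] = 3×1 = 3; c[1] = 3×0 + 0×1 = 0; c[2] = 3×1 + 0×0 + 2×1 = 5; c[3] = 0×1 + 2×0 = 0; c[4] = 2×1 = 2 → [3, 0, 5, 0, 2]. Does not match given c = [3, 1, 5, 1, 2].

Not verified. [3, 0, 2] * [1, 0, 1] = [3, 0, 5, 0, 2], which differs from [3, 1, 5, 1, 2] at index 1.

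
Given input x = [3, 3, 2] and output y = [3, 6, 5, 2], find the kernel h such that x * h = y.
Output length 4 = len(x) + len(h) - 1 ⇒ len(h) = 2. Solve h forward using h[k] = (y[k] - Σ_{i≥1} x[i]·h[k-i]) / x[0]: h[0] = y[0] / x[0] = 3 / 3 = 1; h[1] = (y[1] - 3×1) / x[0] = (6 - 3×1) / 3 = 1. So h = [1, 1]. Forward-check [3, 3, 2] * [1, 1]: y[0] = 3×1 = 3; y[1] = 3×1 + 3×1 = 6; y[2] = 3×1 + 2×1 = 5; y[3] = 2×1 = 2 → [3, 6, 5, 2] ✓

[1, 1]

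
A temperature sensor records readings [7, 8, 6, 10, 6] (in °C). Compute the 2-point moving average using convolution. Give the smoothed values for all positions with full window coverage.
2-point moving average kernel = [1, 1]. Apply in 'valid' mode (full window coverage): avg[0] = (7 + 8) / 2 = 7.5; avg[1] = (8 + 6) / 2 = 7.0; avg[2] = (6 + 10) / 2 = 8.0; avg[3] = (10 + 6) / 2 = 8.0. Smoothed values: [7.5, 7.0, 8.0, 8.0]

[7.5, 7.0, 8.0, 8.0]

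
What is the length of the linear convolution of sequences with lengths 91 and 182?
Linear/full convolution length: m + n - 1 = 91 + 182 - 1 = 272

272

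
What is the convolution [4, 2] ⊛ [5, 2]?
y[0] = 4×5 = 20; y[1] = 4×2 + 2×5 = 18; y[2] = 2×2 = 4

[20, 18, 4]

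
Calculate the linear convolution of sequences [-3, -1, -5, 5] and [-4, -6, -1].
y[0] = -3×-4 = 12; y[1] = -3×-6 + -1×-4 = 22; y[2] = -3×-1 + -1×-6 + -5×-4 = 29; y[3] = -1×-1 + -5×-6 + 5×-4 = 11; y[4] = -5×-1 + 5×-6 = -25; y[5] = 5×-1 = -5

[12, 22, 29, 11, -25, -5]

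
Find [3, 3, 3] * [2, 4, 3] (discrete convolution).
y[0] = 3×2 = 6; y[1] = 3×4 + 3×2 = 18; y[2] = 3×3 + 3×4 + 3×2 = 27; y[3] = 3×3 + 3×4 = 21; y[4] = 3×3 = 9

[6, 18, 27, 21, 9]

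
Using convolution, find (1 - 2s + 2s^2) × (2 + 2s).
Ascending coefficients: a = [1, -2, 2], b = [2, 2]. c[0] = 1×2 = 2; c[1] = 1×2 + -2×2 = -2; c[2] = -2×2 + 2×2 = 0; c[3] = 2×2 = 4. Result coefficients: [2, -2, 0, 4] → 2 - 2s + 4s^3

2 - 2s + 4s^3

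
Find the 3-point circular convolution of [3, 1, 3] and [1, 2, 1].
Use y[k] = Σ_j x[j]·h[(k-j) mod 3]. y[0] = 3×1 + 1×1 + 3×2 = 10; y[1] = 3×2 + 1×1 + 3×1 = 10; y[2] = 3×1 + 1×2 + 3×1 = 8. Result: [10, 10, 8]

[10, 10, 8]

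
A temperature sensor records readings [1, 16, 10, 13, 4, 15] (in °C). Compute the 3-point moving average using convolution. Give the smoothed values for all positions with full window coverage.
3-point moving average kernel = [1, 1, 1]. Apply in 'valid' mode (full window coverage): avg[0] = (1 + 16 + 10) / 3 = 9.0; avg[1] = (16 + 10 + 13) / 3 = 13.0; avg[2] = (10 + 13 + 4) / 3 = 9.0; avg[3] = (13 + 4 + 15) / 3 = 10.67. Smoothed values: [9.0, 13.0, 9.0, 10.67]

[9.0, 13.0, 9.0, 10.67]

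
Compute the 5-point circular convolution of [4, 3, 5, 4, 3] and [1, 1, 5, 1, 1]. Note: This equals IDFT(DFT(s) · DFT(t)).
Either evaluate y[k] = Σ_j s[j]·t[(k-j) mod 5] directly, or use IDFT(DFT(s) · DFT(t)). y[0] = 4×1 + 3×1 + 5×1 + 4×5 + 3×1 = 35; y[1] = 4×1 + 3×1 + 5×1 + 4×1 + 3×5 = 31; y[2] = 4×5 + 3×1 + 5×1 + 4×1 + 3×1 = 35; y[3] = 4×1 + 3×5 + 5×1 + 4×1 + 3×1 = 31; y[4] = 4×1 + 3×1 + 5×5 + 4×1 + 3×1 = 39. Result: [35, 31, 35, 31, 39]

[35, 31, 35, 31, 39]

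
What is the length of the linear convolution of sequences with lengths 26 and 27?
Linear/full convolution length: m + n - 1 = 26 + 27 - 1 = 52

52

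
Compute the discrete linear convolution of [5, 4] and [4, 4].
y[0] = 5×4 = 20; y[1] = 5×4 + 4×4 = 36; y[2] = 4×4 = 16

[20, 36, 16]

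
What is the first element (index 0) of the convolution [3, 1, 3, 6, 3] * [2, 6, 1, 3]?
Use y[k] = Σ_i a[i]·b[k-i] at k=0. y[0] = 3×2 = 6

6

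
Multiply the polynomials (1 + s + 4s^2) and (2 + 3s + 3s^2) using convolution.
Ascending coefficients: a = [1, 1, 4], b = [2, 3, 3]. c[0] = 1×2 = 2; c[1] = 1×3 + 1×2 = 5; c[2] = 1×3 + 1×3 + 4×2 = 14; c[3] = 1×3 + 4×3 = 15; c[4] = 4×3 = 12. Result coefficients: [2, 5, 14, 15, 12] → 2 + 5s + 14s^2 + 15s^3 + 12s^4

2 + 5s + 14s^2 + 15s^3 + 12s^4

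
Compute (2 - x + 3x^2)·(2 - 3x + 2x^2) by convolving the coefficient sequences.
Ascending coefficients: a = [2, -1, 3], b = [2, -3, 2]. c[0] = 2×2 = 4; c[1] = 2×-3 + -1×2 = -8; c[2] = 2×2 + -1×-3 + 3×2 = 13; c[3] = -1×2 + 3×-3 = -11; c[4] = 3×2 = 6. Result coefficients: [4, -8, 13, -11, 6] → 4 - 8x + 13x^2 - 11x^3 + 6x^4

4 - 8x + 13x^2 - 11x^3 + 6x^4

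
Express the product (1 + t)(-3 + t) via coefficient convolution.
Ascending coefficients: a = [1, 1], b = [-3, 1]. c[0] = 1×-3 = -3; c[1] = 1×1 + 1×-3 = -2; c[2] = 1×1 = 1. Result coefficients: [-3, -2, 1] → -3 - 2t + t^2

-3 - 2t + t^2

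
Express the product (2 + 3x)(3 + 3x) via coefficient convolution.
Ascending coefficients: a = [2, 3], b = [3, 3]. c[0] = 2×3 = 6; c[1] = 2×3 + 3×3 = 15; c[2] = 3×3 = 9. Result coefficients: [6, 15, 9] → 6 + 15x + 9x^2

6 + 15x + 9x^2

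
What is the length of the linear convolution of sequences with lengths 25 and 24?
Linear/full convolution length: m + n - 1 = 25 + 24 - 1 = 48

48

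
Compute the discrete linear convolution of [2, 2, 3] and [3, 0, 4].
y[0] = 2×3 = 6; y[1] = 2×0 + 2×3 = 6; y[2] = 2×4 + 2×0 + 3×3 = 17; y[3] = 2×4 + 3×0 = 8; y[4] = 3×4 = 12

[6, 6, 17, 8, 12]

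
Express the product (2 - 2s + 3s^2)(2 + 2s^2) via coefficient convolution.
Ascending coefficients: a = [2, -2, 3], b = [2, 0, 2]. c[0] = 2×2 = 4; c[1] = 2×0 + -2×2 = -4; c[2] = 2×2 + -2×0 + 3×2 = 10; c[3] = -2×2 + 3×0 = -4; c[4] = 3×2 = 6. Result coefficients: [4, -4, 10, -4, 6] → 4 - 4s + 10s^2 - 4s^3 + 6s^4

4 - 4s + 10s^2 - 4s^3 + 6s^4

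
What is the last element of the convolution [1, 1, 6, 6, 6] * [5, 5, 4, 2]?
Use y[k] = Σ_i a[i]·b[k-i] at k=7. y[7] = 6×2 = 12

12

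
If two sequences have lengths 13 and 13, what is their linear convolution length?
Linear/full convolution length: m + n - 1 = 13 + 13 - 1 = 25

25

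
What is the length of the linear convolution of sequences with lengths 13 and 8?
Linear/full convolution length: m + n - 1 = 13 + 8 - 1 = 20

20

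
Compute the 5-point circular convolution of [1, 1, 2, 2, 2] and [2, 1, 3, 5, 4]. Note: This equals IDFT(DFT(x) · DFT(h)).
Either evaluate y[k] = Σ_j x[j]·h[(k-j) mod 5] directly, or use IDFT(DFT(x) · DFT(h)). y[0] = 1×2 + 1×4 + 2×5 + 2×3 + 2×1 = 24; y[1] = 1×1 + 1×2 + 2×4 + 2×5 + 2×3 = 27; y[2] = 1×3 + 1×1 + 2×2 + 2×4 + 2×5 = 26; y[3] = 1×5 + 1×3 + 2×1 + 2×2 + 2×4 = 22; y[4] = 1×4 + 1×5 + 2×3 + 2×1 + 2×2 = 21. Result: [24, 27, 26, 22, 21]

[24, 27, 26, 22, 21]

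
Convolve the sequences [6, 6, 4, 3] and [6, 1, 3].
y[0] = 6×6 = 36; y[1] = 6×1 + 6×6 = 42; y[2] = 6×3 + 6×1 + 4×6 = 48; y[3] = 6×3 + 4×1 + 3×6 = 40; y[4] = 4×3 + 3×1 = 15; y[5] = 3×3 = 9

[36, 42, 48, 40, 15, 9]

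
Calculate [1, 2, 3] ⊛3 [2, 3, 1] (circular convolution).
Use y[k] = Σ_j u[j]·v[(k-j) mod 3]. y[0] = 1×2 + 2×1 + 3×3 = 13; y[1] = 1×3 + 2×2 + 3×1 = 10; y[2] = 1×1 + 2×3 + 3×2 = 13. Result: [13, 10, 13]

[13, 10, 13]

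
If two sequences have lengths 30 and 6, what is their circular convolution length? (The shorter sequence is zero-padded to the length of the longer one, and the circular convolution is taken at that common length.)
Circular convolution (zero-padding the shorter input) has length max(m, n) = max(30, 6) = 30

30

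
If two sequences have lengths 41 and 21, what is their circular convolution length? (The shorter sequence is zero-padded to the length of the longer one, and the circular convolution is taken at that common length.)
Circular convolution (zero-padding the shorter input) has length max(m, n) = max(41, 21) = 41

41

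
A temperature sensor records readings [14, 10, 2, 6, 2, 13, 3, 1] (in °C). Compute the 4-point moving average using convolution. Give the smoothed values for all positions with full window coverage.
4-point moving average kernel = [1, 1, 1, 1]. Apply in 'valid' mode (full window coverage): avg[0] = (14 + 10 + 2 + 6) / 4 = 8.0; avg[1] = (10 + 2 + 6 + 2) / 4 = 5.0; avg[2] = (2 + 6 + 2 + 13) / 4 = 5.75; avg[3] = (6 + 2 + 13 + 3) / 4 = 6.0; avg[4] = (2 + 13 + 3 + 1) / 4 = 4.75. Smoothed values: [8.0, 5.0, 5.75, 6.0, 4.75]

[8.0, 5.0, 5.75, 6.0, 4.75]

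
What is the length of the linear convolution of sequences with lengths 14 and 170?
Linear/full convolution length: m + n - 1 = 14 + 170 - 1 = 183

183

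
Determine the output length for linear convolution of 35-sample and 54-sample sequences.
Linear/full convolution length: m + n - 1 = 35 + 54 - 1 = 88

88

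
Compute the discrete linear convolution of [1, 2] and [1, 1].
y[0] = 1×1 = 1; y[1] = 1×1 + 2×1 = 3; y[2] = 2×1 = 2

[1, 3, 2]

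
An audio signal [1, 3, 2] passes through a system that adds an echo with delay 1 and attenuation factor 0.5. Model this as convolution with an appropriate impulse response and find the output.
Direct-path + delayed-attenuated-path model → impulse response h = [1, 0.5] (1 at lag 0, 0.5 at lag 1). Output y[n] = x[n] + 0.5·x[n - 1] (with x[n] = 0 outside 0..2): y[0] = 1 + 0.5×0 = 1; y[1] = 3 + 0.5×1 = 3.5; y[2] = 2 + 0.5×3 = 3.5; y[3] = 0 + 0.5×2 = 1.0. So y = [1, 3.5, 3.5, 1.0]

[1, 3.5, 3.5, 1.0]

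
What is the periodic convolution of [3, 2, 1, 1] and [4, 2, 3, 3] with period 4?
Use y[k] = Σ_j s[j]·t[(k-j) mod 4]. y[0] = 3×4 + 2×3 + 1×3 + 1×2 = 23; y[1] = 3×2 + 2×4 + 1×3 + 1×3 = 20; y[2] = 3×3 + 2×2 + 1×4 + 1×3 = 20; y[3] = 3×3 + 2×3 + 1×2 + 1×4 = 21. Result: [23, 20, 20, 21]

[23, 20, 20, 21]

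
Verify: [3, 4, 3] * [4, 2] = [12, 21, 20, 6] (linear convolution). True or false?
Recompute linear convolution of [3, 4, 3] and [4, 2]: y[0] = 3×4 = 12; y[1] = 3×2 + 4×4 = 22; y[2] = 4×2 + 3×4 = 20; y[3] = 3×2 = 6 → [12, 22, 20, 6]. Compare to given [12, 21, 20, 6]: they differ at index 1: given 21, correct 22, so answer: No

No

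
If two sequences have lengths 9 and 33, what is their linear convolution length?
Linear/full convolution length: m + n - 1 = 9 + 33 - 1 = 41

41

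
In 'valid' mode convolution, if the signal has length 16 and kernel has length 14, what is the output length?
'Valid' mode counts only positions where the kernel fully overlaps the signal: m - n + 1 = 16 - 14 + 1 = 3

3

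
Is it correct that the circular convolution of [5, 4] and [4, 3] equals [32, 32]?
Recompute circular convolution of [5, 4] and [4, 3]: y[0] = 5×4 + 4×3 = 32; y[1] = 5×3 + 4×4 = 31 → [32, 31]. Compare to given [32, 32]: they differ at index 1: given 32, correct 31, so answer: No

No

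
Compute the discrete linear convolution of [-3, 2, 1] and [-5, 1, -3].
y[0] = -3×-5 = 15; y[1] = -3×1 + 2×-5 = -13; y[2] = -3×-3 + 2×1 + 1×-5 = 6; y[3] = 2×-3 + 1×1 = -5; y[4] = 1×-3 = -3

[15, -13, 6, -5, -3]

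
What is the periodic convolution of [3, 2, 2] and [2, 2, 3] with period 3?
Use y[k] = Σ_j a[j]·b[(k-j) mod 3]. y[0] = 3×2 + 2×3 + 2×2 = 16; y[1] = 3×2 + 2×2 + 2×3 = 16; y[2] = 3×3 + 2×2 + 2×2 = 17. Result: [16, 16, 17]

[16, 16, 17]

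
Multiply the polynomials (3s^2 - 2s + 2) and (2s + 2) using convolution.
Ascending coefficients: a = [2, -2, 3], b = [2, 2]. c[0] = 2×2 = 4; c[1] = 2×2 + -2×2 = 0; c[2] = -2×2 + 3×2 = 2; c[3] = 3×2 = 6. Result coefficients: [4, 0, 2, 6] → 6s^3 + 2s^2 + 4

6s^3 + 2s^2 + 4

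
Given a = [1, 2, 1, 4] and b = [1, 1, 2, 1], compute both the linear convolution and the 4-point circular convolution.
Linear: y_lin[0] = 1×1 = 1; y_lin[1] = 1×1 + 2×1 = 3; y_lin[2] = 1×2 + 2×1 + 1×1 = 5; y_lin[3] = 1×1 + 2×2 + 1×1 + 4×1 = 10; y_lin[4] = 2×1 + 1×2 + 4×1 = 8; y_lin[5] = 1×1 + 4×2 = 9; y_lin[6] = 4×1 = 4 → [1, 3, 5, 10, 8, 9, 4]. Circular (length 4): y[0] = 1×1 + 2×1 + 1×2 + 4×1 = 9; y[1] = 1×1 + 2×1 + 1×1 + 4×2 = 12; y[2] = 1×2 + 2×1 + 1×1 + 4×1 = 9; y[3] = 1×1 + 2×2 + 1×1 + 4×1 = 10 → [9, 12, 9, 10]

Linear: [1, 3, 5, 10, 8, 9, 4], Circular: [9, 12, 9, 10]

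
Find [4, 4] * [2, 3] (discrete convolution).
y[0] = 4×2 = 8; y[1] = 4×3 + 4×2 = 20; y[2] = 4×3 = 12

[8, 20, 12]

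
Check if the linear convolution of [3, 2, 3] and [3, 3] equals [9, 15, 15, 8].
Recompute linear convolution of [3, 2, 3] and [3, 3]: y[0] = 3×3 = 9; y[1] = 3×3 + 2×3 = 15; y[2] = 2×3 + 3×3 = 15; y[3] = 3×3 = 9 → [9, 15, 15, 9]. Compare to given [9, 15, 15, 8]: they differ at index 3: given 8, correct 9, so answer: No

No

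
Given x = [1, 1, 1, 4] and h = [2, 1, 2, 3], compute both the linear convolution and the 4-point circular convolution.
Linear: y_lin[0] = 1×2 = 2; y_lin[1] = 1×1 + 1×2 = 3; y_lin[2] = 1×2 + 1×1 + 1×2 = 5; y_lin[3] = 1×3 + 1×2 + 1×1 + 4×2 = 14; y_lin[4] = 1×3 + 1×2 + 4×1 = 9; y_lin[5] = 1×3 + 4×2 = 11; y_lin[6] = 4×3 = 12 → [2, 3, 5, 14, 9, 11, 12]. Circular (length 4): y[0] = 1×2 + 1×3 + 1×2 + 4×1 = 11; y[1] = 1×1 + 1×2 + 1×3 + 4×2 = 14; y[2] = 1×2 + 1×1 + 1×2 + 4×3 = 17; y[3] = 1×3 + 1×2 + 1×1 + 4×2 = 14 → [11, 14, 17, 14]

Linear: [2, 3, 5, 14, 9, 11, 12], Circular: [11, 14, 17, 14]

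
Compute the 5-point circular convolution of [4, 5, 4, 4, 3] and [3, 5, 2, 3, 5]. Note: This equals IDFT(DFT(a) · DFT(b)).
Either evaluate y[k] = Σ_j a[j]·b[(k-j) mod 5] directly, or use IDFT(DFT(a) · DFT(b)). y[0] = 4×3 + 5×5 + 4×3 + 4×2 + 3×5 = 72; y[1] = 4×5 + 5×3 + 4×5 + 4×3 + 3×2 = 73; y[2] = 4×2 + 5×5 + 4×3 + 4×5 + 3×3 = 74; y[3] = 4×3 + 5×2 + 4×5 + 4×3 + 3×5 = 69; y[4] = 4×5 + 5×3 + 4×2 + 4×5 + 3×3 = 72. Result: [72, 73, 74, 69, 72]

[72, 73, 74, 69, 72]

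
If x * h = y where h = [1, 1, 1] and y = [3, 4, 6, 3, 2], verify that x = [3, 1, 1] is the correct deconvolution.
Forward-compute [3, 1, 1] * [1, 1, 1]: y[0] = 3×1 = 3; y[1] = 3×1 + 1×1 = 4; y[2] = 3×1 + 1×1 + 1×1 = 5; y[3] = 1×1 + 1×1 = 2; y[4] = 1×1 = 1 → [3, 4, 5, 2, 1]. Does not match given y = [3, 4, 6, 3, 2].

Not verified. [3, 1, 1] * [1, 1, 1] = [3, 4, 5, 2, 1], which differs from [3, 4, 6, 3, 2] at index 2.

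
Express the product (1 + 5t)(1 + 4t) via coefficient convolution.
Ascending coefficients: a = [1, 5], b = [1, 4]. c[0] = 1×1 = 1; c[1] = 1×4 + 5×1 = 9; c[2] = 5×4 = 20. Result coefficients: [1, 9, 20] → 1 + 9t + 20t^2

1 + 9t + 20t^2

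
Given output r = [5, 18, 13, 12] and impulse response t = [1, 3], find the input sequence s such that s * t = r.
Deconvolve r=[5, 18, 13, 12] by t=[1, 3]. Since t[0]=1, solve forward: s[0] = r[0] / 1 = 5; s[1] = (r[1] - 5×3) / 1 = 3; s[2] = (r[2] - 3×3) / 1 = 4. So s = [5, 3, 4]. Check by forward convolution: r[0] = 5×1 = 5; r[1] = 5×3 + 3×1 = 18; r[2] = 3×3 + 4×1 = 13; r[3] = 4×3 = 12

[5, 3, 4]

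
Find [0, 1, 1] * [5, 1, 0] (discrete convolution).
y[0] = 0×5 = 0; y[1] = 0×1 + 1×5 = 5; y[2] = 0×0 + 1×1 + 1×5 = 6; y[3] = 1×0 + 1×1 = 1; y[4] = 1×0 = 0

[0, 5, 6, 1, 0]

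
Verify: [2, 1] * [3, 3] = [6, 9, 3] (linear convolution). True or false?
Recompute linear convolution of [2, 1] and [3, 3]: y[0] = 2×3 = 6; y[1] = 2×3 + 1×3 = 9; y[2] = 1×3 = 3 → [6, 9, 3]. Given [6, 9, 3] matches, so answer: Yes

Yes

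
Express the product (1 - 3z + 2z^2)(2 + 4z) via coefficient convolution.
Ascending coefficients: a = [1, -3, 2], b = [2, 4]. c[0] = 1×2 = 2; c[1] = 1×4 + -3×2 = -2; c[2] = -3×4 + 2×2 = -8; c[3] = 2×4 = 8. Result coefficients: [2, -2, -8, 8] → 2 - 2z - 8z^2 + 8z^3

2 - 2z - 8z^2 + 8z^3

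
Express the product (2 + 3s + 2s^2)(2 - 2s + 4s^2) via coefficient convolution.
Ascending coefficients: a = [2, 3, 2], b = [2, -2, 4]. c[0] = 2×2 = 4; c[1] = 2×-2 + 3×2 = 2; c[2] = 2×4 + 3×-2 + 2×2 = 6; c[3] = 3×4 + 2×-2 = 8; c[4] = 2×4 = 8. Result coefficients: [4, 2, 6, 8, 8] → 4 + 2s + 6s^2 + 8s^3 + 8s^4

4 + 2s + 6s^2 + 8s^3 + 8s^4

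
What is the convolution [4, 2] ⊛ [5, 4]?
y[0] = 4×5 = 20; y[1] = 4×4 + 2×5 = 26; y[2] = 2×4 = 8

[20, 26, 8]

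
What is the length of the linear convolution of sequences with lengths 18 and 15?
Linear/full convolution length: m + n - 1 = 18 + 15 - 1 = 32

32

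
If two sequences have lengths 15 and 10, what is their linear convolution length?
Linear/full convolution length: m + n - 1 = 15 + 10 - 1 = 24

24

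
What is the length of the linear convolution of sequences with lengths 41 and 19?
Linear/full convolution length: m + n - 1 = 41 + 19 - 1 = 59

59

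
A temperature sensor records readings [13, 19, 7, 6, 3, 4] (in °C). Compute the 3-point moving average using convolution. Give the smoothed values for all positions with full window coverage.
3-point moving average kernel = [1, 1, 1]. Apply in 'valid' mode (full window coverage): avg[0] = (13 + 19 + 7) / 3 = 13.0; avg[1] = (19 + 7 + 6) / 3 = 10.67; avg[2] = (7 + 6 + 3) / 3 = 5.33; avg[3] = (6 + 3 + 4) / 3 = 4.33. Smoothed values: [13.0, 10.67, 5.33, 4.33]

[13.0, 10.67, 5.33, 4.33]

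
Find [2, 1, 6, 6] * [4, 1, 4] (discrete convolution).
y[0] = 2×4 = 8; y[1] = 2×1 + 1×4 = 6; y[2] = 2×4 + 1×1 + 6×4 = 33; y[3] = 1×4 + 6×1 + 6×4 = 34; y[4] = 6×4 + 6×1 = 30; y[5] = 6×4 = 24

[8, 6, 33, 34, 30, 24]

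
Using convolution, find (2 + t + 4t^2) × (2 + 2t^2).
Ascending coefficients: a = [2, 1, 4], b = [2, 0, 2]. c[0] = 2×2 = 4; c[1] = 2×0 + 1×2 = 2; c[2] = 2×2 + 1×0 + 4×2 = 12; c[3] = 1×2 + 4×0 = 2; c[4] = 4×2 = 8. Result coefficients: [4, 2, 12, 2, 8] → 4 + 2t + 12t^2 + 2t^3 + 8t^4

4 + 2t + 12t^2 + 2t^3 + 8t^4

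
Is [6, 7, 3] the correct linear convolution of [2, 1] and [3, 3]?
Recompute linear convolution of [2, 1] and [3, 3]: y[0] = 2×3 = 6; y[1] = 2×3 + 1×3 = 9; y[2] = 1×3 = 3 → [6, 9, 3]. Compare to given [6, 7, 3]: they differ at index 1: given 7, correct 9, so answer: No

No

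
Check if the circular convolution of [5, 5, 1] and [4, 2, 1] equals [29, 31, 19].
Recompute circular convolution of [5, 5, 1] and [4, 2, 1]: y[0] = 5×4 + 5×1 + 1×2 = 27; y[1] = 5×2 + 5×4 + 1×1 = 31; y[2] = 5×1 + 5×2 + 1×4 = 19 → [27, 31, 19]. Compare to given [29, 31, 19]: they differ at index 0: given 29, correct 27, so answer: No

No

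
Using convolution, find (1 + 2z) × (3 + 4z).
Ascending coefficients: a = [1, 2], b = [3, 4]. c[0] = 1×3 = 3; c[1] = 1×4 + 2×3 = 10; c[2] = 2×4 = 8. Result coefficients: [3, 10, 8] → 3 + 10z + 8z^2

3 + 10z + 8z^2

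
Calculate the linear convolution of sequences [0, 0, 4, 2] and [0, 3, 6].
y[0] = 0×0 = 0; y[1] = 0×3 + 0×0 = 0; y[2] = 0×6 + 0×3 + 4×0 = 0; y[3] = 0×6 + 4×3 + 2×0 = 12; y[4] = 4×6 + 2×3 = 30; y[5] = 2×6 = 12

[0, 0, 0, 12, 30, 12]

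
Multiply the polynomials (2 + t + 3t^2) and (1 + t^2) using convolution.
Ascending coefficients: a = [2, 1, 3], b = [1, 0, 1]. c[0] = 2×1 = 2; c[1] = 2×0 + 1×1 = 1; c[2] = 2×1 + 1×0 + 3×1 = 5; c[3] = 1×1 + 3×0 = 1; c[4] = 3×1 = 3. Result coefficients: [2, 1, 5, 1, 3] → 2 + t + 5t^2 + t^3 + 3t^4

2 + t + 5t^2 + t^3 + 3t^4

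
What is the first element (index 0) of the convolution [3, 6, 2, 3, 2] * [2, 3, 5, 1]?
Use y[k] = Σ_i a[i]·b[k-i] at k=0. y[0] = 3×2 = 6

6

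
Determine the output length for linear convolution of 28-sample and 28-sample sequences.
Linear/full convolution length: m + n - 1 = 28 + 28 - 1 = 55

55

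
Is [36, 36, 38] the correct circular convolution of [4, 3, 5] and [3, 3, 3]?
Recompute circular convolution of [4, 3, 5] and [3, 3, 3]: y[0] = 4×3 + 3×3 + 5×3 = 36; y[1] = 4×3 + 3×3 + 5×3 = 36; y[2] = 4×3 + 3×3 + 5×3 = 36 → [36, 36, 36]. Compare to given [36, 36, 38]: they differ at index 2: given 38, correct 36, so answer: No

No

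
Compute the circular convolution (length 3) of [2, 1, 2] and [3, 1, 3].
Use y[k] = Σ_j u[j]·v[(k-j) mod 3]. y[0] = 2×3 + 1×3 + 2×1 = 11; y[1] = 2×1 + 1×3 + 2×3 = 11; y[2] = 2×3 + 1×1 + 2×3 = 13. Result: [11, 11, 13]

[11, 11, 13]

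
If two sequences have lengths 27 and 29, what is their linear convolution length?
Linear/full convolution length: m + n - 1 = 27 + 29 - 1 = 55

55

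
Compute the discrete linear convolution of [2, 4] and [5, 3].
y[0] = 2×5 = 10; y[1] = 2×3 + 4×5 = 26; y[2] = 4×3 = 12

[10, 26, 12]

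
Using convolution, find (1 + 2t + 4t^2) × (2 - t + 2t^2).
Ascending coefficients: a = [1, 2, 4], b = [2, -1, 2]. c[0] = 1×2 = 2; c[1] = 1×-1 + 2×2 = 3; c[2] = 1×2 + 2×-1 + 4×2 = 8; c[3] = 2×2 + 4×-1 = 0; c[4] = 4×2 = 8. Result coefficients: [2, 3, 8, 0, 8] → 2 + 3t + 8t^2 + 8t^4

2 + 3t + 8t^2 + 8t^4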